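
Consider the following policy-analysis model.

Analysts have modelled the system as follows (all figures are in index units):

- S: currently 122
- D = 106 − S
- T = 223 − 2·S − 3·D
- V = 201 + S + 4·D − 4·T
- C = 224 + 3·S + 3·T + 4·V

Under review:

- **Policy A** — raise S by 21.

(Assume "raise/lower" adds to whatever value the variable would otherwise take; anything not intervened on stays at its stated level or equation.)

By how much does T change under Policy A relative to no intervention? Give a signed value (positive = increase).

Baseline:
  S = 122
  D = 106 − 122 = -16
  T = 223 − 2·122 − 3·(-16) = 27
Policy A (S + 21):
  S = 122 + 21 = 143
  D = 106 − 143 = -37
  T = 223 − 2·143 − 3·(-37) = 48
Change in T: 48 − 27 = 21

21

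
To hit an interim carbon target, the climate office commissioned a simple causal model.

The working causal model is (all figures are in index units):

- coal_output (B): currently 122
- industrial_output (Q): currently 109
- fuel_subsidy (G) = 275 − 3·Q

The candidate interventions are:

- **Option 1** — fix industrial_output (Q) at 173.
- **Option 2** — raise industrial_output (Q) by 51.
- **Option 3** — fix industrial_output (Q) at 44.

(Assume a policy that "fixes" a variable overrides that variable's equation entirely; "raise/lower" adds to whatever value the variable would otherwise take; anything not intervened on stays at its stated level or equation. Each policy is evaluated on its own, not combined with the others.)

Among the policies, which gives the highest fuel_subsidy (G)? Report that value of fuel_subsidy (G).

143

Option 1 (Q := 173):
  Q = 173
  G = 275 − 3·173 = -244
Option 2 (Q + 51):
  Q = 109 + 51 = 160
  G = 275 − 3·160 = -205
Option 3 (Q := 44):
  Q = 44
  G = 275 − 3·44 = 143
Comparing — Option 1: G=-244, Option 2: G=-205, Option 3: G=143. Highest is 143 (Option 3).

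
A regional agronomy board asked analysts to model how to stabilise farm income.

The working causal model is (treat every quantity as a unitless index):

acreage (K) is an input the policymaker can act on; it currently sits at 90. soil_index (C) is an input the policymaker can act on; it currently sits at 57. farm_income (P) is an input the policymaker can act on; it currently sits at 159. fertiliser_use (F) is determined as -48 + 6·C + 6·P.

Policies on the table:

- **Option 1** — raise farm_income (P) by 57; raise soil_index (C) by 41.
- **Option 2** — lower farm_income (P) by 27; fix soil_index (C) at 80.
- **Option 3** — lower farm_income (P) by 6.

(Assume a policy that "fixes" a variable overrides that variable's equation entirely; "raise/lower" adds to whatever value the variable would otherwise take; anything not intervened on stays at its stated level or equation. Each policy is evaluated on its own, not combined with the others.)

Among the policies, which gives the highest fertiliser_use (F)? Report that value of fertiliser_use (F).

Option 1 (P + 57, C + 41):
  C = 57 + 41 = 98
  P = 159 + 57 = 216
  F = -48 + 6·98 + 6·216 = 1836
Option 2 (P − 27, C := 80):
  C = 80
  P = 159 − 27 = 132
  F = -48 + 6·80 + 6·132 = 1224
Option 3 (P − 6):
  C = 57
  P = 159 − 6 = 153
  F = -48 + 6·57 + 6·153 = 1212
Comparing — Option 1: F=1836, Option 2: F=1224, Option 3: F=1212. Highest is 1836 (Option 1).

1836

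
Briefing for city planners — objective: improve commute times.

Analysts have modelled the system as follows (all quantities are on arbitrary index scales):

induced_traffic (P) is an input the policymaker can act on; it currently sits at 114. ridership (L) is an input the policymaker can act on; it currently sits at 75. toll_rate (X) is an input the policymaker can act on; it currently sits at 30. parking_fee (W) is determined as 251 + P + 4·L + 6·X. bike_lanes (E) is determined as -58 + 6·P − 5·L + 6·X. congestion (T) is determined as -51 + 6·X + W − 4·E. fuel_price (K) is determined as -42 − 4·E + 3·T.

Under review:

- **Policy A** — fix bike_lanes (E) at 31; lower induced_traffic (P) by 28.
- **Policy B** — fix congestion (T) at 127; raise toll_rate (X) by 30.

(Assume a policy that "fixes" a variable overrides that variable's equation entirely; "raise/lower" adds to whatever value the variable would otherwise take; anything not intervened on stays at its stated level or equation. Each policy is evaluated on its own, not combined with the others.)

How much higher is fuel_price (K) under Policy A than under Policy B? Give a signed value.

4405

Policy A (E := 31, P − 28):
  P = 114 − 28 = 86
  L = 75
  X = 30
  W = 251 + 86 + 4·75 + 6·30 = 817
  E = 31
  T = -51 + 6·30 + 817 − 4·31 = 822
  K = -42 − 4·31 + 3·822 = 2300
Policy B (T := 127, X + 30):
  P = 114
  L = 75
  X = 30 + 30 = 60
  W = 251 + 114 + 4·75 + 6·60 = 1025
  E = -58 + 6·114 − 5·75 + 6·60 = 611
  T = 127
  K = -42 − 4·611 + 3·127 = -2105
K: 2300 − (-2105) = 4405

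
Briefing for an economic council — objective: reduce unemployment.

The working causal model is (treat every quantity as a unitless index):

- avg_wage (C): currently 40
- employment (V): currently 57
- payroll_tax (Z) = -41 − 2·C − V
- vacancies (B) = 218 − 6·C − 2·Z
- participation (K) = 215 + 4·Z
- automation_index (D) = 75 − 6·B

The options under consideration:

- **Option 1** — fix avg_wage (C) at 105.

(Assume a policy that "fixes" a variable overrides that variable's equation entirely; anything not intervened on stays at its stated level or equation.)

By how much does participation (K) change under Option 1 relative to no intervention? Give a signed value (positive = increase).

-520

Baseline:
  C = 40
  V = 57
  Z = -41 − 2·40 − 57 = -178
  K = 215 + 4·(-178) = -497
Option 1 (C := 105):
  C = 105
  V = 57
  Z = -41 − 2·105 − 57 = -308
  K = 215 + 4·(-308) = -1017
Change in K: -1017 − (-497) = -520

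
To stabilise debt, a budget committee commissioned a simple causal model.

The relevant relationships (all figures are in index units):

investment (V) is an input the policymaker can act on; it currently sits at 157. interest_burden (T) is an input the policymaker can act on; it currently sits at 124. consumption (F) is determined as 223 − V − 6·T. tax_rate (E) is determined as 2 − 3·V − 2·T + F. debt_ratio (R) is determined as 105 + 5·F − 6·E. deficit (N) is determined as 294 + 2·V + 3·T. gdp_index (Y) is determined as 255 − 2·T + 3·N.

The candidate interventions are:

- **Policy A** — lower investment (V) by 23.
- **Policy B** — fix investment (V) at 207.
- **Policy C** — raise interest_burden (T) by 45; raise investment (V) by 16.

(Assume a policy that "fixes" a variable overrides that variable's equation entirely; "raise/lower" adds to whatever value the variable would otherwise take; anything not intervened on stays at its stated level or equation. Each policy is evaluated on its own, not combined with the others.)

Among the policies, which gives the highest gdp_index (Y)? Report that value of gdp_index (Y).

Policy A (V − 23):
  V = 157 − 23 = 134
  T = 124
  N = 294 + 2·134 + 3·124 = 934
  Y = 255 − 2·124 + 3·934 = 2809
Policy B (V := 207):
  V = 207
  T = 124
  N = 294 + 2·207 + 3·124 = 1080
  Y = 255 − 2·124 + 3·1080 = 3247
Policy C (T + 45, V + 16):
  V = 157 + 16 = 173
  T = 124 + 45 = 169
  N = 294 + 2·173 + 3·169 = 1147
  Y = 255 − 2·169 + 3·1147 = 3358
Comparing — Policy A: Y=2809, Policy B: Y=3247, Policy C: Y=3358. Highest is 3358 (Policy C).

3358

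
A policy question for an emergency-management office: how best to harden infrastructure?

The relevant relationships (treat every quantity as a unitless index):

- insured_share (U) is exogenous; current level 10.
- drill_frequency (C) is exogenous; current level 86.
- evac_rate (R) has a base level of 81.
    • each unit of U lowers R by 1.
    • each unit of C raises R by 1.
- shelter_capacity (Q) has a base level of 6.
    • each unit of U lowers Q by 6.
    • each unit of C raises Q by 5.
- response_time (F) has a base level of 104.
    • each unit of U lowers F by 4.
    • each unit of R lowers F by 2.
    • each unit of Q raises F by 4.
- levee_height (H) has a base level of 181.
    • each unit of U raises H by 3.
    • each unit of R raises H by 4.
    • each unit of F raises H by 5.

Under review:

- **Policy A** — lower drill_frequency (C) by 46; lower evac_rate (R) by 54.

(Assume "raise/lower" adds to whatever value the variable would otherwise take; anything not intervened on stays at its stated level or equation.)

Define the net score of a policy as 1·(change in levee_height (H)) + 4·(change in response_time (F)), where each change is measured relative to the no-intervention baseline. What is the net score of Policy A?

Baseline:
  U = 10
  C = 86
  R = 81 − 10 + 86 = 157
  Q = 6 − 6·10 + 5·86 = 376
  F = 104 − 4·10 − 2·157 + 4·376 = 1254
  H = 181 + 3·10 + 4·157 + 5·1254 = 7109
Policy A (C − 46, R − 54):
  U = 10
  C = 86 − 46 = 40
  R = 81 − 10 + 40 (−54 from intervention) = 57
  Q = 6 − 6·10 + 5·40 = 146
  F = 104 − 4·10 − 2·57 + 4·146 = 534
  H = 181 + 3·10 + 4·57 + 5·534 = 3109
ΔH = 3109 − 7109 = -4000; ΔF = 534 − 1254 = -720
Score = 1·(-4000) + 4·(-720) = -6880

-6880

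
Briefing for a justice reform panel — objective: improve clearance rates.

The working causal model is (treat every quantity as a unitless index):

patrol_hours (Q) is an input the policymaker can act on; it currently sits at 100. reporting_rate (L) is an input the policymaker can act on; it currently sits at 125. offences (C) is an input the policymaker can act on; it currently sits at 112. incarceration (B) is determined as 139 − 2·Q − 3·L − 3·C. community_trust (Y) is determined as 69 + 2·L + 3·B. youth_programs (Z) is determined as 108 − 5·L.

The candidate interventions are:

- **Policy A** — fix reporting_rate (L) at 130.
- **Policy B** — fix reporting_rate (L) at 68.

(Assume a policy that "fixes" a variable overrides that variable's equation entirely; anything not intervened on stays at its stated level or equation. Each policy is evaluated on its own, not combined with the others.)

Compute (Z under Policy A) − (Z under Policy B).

-310

Policy A (L := 130):
  L = 130
  Z = 108 − 5·130 = -542
Policy B (L := 68):
  L = 68
  Z = 108 − 5·68 = -232
Z: -542 − (-232) = -310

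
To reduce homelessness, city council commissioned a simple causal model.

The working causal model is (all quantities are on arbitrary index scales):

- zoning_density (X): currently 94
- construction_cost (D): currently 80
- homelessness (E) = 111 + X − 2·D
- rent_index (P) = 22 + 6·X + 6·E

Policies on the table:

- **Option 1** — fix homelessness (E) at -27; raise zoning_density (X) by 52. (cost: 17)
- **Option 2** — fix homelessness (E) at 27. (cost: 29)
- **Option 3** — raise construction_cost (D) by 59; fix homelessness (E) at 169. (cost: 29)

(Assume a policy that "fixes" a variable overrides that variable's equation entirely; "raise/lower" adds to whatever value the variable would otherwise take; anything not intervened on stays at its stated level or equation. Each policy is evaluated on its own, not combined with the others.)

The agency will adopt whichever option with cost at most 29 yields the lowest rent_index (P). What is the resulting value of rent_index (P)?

Option 1 (E := -27, X + 52):
  X = 94 + 52 = 146
  D = 80
  E = -27
  P = 22 + 6·146 + 6·(-27) = 736
Option 2 (E := 27):
  X = 94
  D = 80
  E = 27
  P = 22 + 6·94 + 6·27 = 748
Option 3 (D + 59, E := 169):
  X = 94
  D = 80 + 59 = 139
  E = 169
  P = 22 + 6·94 + 6·169 = 1600
Comparing — Option 1: P=736, Option 2: P=748, Option 3: P=1600. Lowest is 736 (Option 1).

736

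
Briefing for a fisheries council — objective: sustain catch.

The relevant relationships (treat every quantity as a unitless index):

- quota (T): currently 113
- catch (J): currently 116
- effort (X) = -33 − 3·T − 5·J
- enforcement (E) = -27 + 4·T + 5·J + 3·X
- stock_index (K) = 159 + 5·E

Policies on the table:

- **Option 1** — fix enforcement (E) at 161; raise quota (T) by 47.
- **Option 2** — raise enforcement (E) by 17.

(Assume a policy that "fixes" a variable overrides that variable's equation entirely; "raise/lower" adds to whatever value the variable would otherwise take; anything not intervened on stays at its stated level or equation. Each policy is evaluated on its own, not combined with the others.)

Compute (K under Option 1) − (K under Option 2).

9975

Option 1 (E := 161, T + 47):
  T = 113 + 47 = 160
  J = 116
  X = -33 − 3·160 − 5·116 = -1093
  E = 161
  K = 159 + 5·161 = 964
Option 2 (E + 17):
  T = 113
  J = 116
  X = -33 − 3·113 − 5·116 = -952
  E = -27 + 4·113 + 5·116 + 3·(-952) (+17 from intervention) = -1834
  K = 159 + 5·(-1834) = -9011
K: 964 − (-9011) = 9975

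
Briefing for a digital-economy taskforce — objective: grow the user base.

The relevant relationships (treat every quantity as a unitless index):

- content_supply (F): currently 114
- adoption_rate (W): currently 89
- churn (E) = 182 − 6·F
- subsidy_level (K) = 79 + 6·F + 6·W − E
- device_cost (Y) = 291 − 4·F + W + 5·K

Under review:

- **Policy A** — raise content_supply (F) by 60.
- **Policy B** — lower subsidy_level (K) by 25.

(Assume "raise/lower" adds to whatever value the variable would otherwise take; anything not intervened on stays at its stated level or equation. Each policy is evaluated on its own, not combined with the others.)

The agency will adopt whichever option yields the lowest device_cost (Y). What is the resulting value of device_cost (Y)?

8794

Policy A (F + 60):
  F = 114 + 60 = 174
  W = 89
  E = 182 − 6·174 = -862
  K = 79 + 6·174 + 6·89 − (-862) = 2519
  Y = 291 − 4·174 + 89 + 5·2519 = 12279
Policy B (K − 25):
  F = 114
  W = 89
  E = 182 − 6·114 = -502
  K = 79 + 6·114 + 6·89 − (-502) (−25 from intervention) = 1774
  Y = 291 − 4·114 + 89 + 5·1774 = 8794
Comparing — Policy A: Y=12279, Policy B: Y=8794. Lowest is 8794 (Policy B).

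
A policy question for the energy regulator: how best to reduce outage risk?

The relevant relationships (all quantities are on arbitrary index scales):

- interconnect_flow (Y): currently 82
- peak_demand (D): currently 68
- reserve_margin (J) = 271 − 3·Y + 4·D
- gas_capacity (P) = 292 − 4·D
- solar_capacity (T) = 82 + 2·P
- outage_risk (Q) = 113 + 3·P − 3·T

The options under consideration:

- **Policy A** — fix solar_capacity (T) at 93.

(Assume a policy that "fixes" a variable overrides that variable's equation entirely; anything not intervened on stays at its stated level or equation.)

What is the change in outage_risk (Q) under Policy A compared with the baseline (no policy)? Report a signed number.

Baseline:
  D = 68
  P = 292 − 4·68 = 20
  T = 82 + 2·20 = 122
  Q = 113 + 3·20 − 3·122 = -193
Policy A (T := 93):
  D = 68
  P = 292 − 4·68 = 20
  T = 93
  Q = 113 + 3·20 − 3·93 = -106
Change in Q: -106 − (-193) = 87

87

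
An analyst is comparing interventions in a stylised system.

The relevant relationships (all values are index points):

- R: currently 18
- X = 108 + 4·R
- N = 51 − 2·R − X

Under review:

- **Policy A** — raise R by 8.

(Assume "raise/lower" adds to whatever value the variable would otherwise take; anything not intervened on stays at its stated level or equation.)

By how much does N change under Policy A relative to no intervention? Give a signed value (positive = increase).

Baseline:
  R = 18
  X = 108 + 4·18 = 180
  N = 51 − 2·18 − 180 = -165
Policy A (R + 8):
  R = 18 + 8 = 26
  X = 108 + 4·26 = 212
  N = 51 − 2·26 − 212 = -213
Change in N: -213 − (-165) = -48

-48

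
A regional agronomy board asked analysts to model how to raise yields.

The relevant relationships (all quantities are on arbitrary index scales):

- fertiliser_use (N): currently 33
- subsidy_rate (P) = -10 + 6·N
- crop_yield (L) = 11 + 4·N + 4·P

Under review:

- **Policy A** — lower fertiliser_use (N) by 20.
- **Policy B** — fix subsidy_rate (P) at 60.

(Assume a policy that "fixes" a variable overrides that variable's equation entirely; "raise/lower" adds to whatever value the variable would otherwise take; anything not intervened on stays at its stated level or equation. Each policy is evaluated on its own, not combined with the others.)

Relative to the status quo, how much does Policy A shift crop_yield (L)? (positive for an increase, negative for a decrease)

Baseline:
  N = 33
  P = -10 + 6·33 = 188
  L = 11 + 4·33 + 4·188 = 895
Policy A (N − 20):
  N = 33 − 20 = 13
  P = -10 + 6·13 = 68
  L = 11 + 4·13 + 4·68 = 335
Change in L: 335 − 895 = -560

-560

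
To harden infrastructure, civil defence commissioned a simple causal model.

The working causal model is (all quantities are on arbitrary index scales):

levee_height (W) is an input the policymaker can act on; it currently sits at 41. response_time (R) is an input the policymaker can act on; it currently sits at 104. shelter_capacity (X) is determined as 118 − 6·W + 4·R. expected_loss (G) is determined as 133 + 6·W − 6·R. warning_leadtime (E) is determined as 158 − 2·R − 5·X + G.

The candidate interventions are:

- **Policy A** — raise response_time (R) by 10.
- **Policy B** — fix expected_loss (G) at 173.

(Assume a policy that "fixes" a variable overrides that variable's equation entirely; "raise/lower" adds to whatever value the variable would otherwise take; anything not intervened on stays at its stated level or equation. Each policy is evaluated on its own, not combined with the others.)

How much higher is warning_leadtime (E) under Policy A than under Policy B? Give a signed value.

-698

Policy A (R + 10):
  W = 41
  R = 104 + 10 = 114
  X = 118 − 6·41 + 4·114 = 328
  G = 133 + 6·41 − 6·114 = -305
  E = 158 − 2·114 − 5·328 + (-305) = -2015
Policy B (G := 173):
  W = 41
  R = 104
  X = 118 − 6·41 + 4·104 = 288
  G = 173
  E = 158 − 2·104 − 5·288 + 173 = -1317
E: -2015 − (-1317) = -698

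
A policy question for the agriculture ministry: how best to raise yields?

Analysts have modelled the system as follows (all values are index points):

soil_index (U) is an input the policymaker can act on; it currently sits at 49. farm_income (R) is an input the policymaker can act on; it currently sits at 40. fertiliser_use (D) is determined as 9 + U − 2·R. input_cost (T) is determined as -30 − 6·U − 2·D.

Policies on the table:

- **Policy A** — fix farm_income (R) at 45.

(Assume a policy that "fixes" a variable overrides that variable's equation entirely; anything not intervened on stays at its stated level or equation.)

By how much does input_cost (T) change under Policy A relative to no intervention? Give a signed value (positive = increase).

20

Baseline:
  U = 49
  R = 40
  D = 9 + 49 − 2·40 = -22
  T = -30 − 6·49 − 2·(-22) = -280
Policy A (R := 45):
  U = 49
  R = 45
  D = 9 + 49 − 2·45 = -32
  T = -30 − 6·49 − 2·(-32) = -260
Change in T: -260 − (-280) = 20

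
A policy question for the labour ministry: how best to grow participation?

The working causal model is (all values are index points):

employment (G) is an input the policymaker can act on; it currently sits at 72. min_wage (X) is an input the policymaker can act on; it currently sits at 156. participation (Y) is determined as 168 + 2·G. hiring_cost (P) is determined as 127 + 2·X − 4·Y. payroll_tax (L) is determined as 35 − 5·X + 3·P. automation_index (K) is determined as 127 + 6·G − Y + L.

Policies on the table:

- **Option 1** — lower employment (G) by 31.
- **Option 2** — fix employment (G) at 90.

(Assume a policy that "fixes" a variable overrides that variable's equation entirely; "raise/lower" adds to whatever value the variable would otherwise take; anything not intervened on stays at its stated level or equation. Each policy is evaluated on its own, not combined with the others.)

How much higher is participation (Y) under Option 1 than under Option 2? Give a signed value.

-98

Option 1 (G − 31):
  G = 72 − 31 = 41
  Y = 168 + 2·41 = 250
Option 2 (G := 90):
  G = 90
  Y = 168 + 2·90 = 348
Y: 250 − 348 = -98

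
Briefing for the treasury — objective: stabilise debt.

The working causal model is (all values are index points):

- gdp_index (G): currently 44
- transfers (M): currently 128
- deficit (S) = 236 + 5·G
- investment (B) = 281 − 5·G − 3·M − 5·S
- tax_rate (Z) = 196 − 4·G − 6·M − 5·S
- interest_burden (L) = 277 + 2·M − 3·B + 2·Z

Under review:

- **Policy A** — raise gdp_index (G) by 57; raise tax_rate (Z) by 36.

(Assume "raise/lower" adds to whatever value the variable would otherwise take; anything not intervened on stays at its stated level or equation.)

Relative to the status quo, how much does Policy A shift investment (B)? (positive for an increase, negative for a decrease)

Baseline:
  G = 44
  M = 128
  S = 236 + 5·44 = 456
  B = 281 − 5·44 − 3·128 − 5·456 = -2603
Policy A (G + 57, Z + 36):
  G = 44 + 57 = 101
  M = 128
  S = 236 + 5·101 = 741
  B = 281 − 5·101 − 3·128 − 5·741 = -4313
Change in B: -4313 − (-2603) = -1710

-1710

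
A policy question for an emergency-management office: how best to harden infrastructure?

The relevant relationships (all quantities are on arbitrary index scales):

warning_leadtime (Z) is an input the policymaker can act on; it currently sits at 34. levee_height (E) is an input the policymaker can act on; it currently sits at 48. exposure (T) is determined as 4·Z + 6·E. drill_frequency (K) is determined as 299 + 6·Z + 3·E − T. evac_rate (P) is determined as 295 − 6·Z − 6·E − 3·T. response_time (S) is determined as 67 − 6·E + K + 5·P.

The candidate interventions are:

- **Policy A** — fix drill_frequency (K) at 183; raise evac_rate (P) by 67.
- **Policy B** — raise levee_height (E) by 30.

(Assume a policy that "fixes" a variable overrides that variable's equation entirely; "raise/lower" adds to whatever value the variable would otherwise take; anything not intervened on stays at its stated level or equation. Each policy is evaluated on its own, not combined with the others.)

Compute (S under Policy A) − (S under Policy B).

4165

Policy A (K := 183, P + 67):
  Z = 34
  E = 48
  T = 0 + 4·34 + 6·48 = 424
  K = 183
  P = 295 − 6·34 − 6·48 − 3·424 (+67 from intervention) = -1402
  S = 67 − 6·48 + 183 + 5·(-1402) = -7048
Policy B (E + 30):
  Z = 34
  E = 48 + 30 = 78
  T = 0 + 4·34 + 6·78 = 604
  K = 299 + 6·34 + 3·78 − 604 = 133
  P = 295 − 6·34 − 6·78 − 3·604 = -2189
  S = 67 − 6·78 + 133 + 5·(-2189) = -11213
S: -7048 − (-11213) = 4165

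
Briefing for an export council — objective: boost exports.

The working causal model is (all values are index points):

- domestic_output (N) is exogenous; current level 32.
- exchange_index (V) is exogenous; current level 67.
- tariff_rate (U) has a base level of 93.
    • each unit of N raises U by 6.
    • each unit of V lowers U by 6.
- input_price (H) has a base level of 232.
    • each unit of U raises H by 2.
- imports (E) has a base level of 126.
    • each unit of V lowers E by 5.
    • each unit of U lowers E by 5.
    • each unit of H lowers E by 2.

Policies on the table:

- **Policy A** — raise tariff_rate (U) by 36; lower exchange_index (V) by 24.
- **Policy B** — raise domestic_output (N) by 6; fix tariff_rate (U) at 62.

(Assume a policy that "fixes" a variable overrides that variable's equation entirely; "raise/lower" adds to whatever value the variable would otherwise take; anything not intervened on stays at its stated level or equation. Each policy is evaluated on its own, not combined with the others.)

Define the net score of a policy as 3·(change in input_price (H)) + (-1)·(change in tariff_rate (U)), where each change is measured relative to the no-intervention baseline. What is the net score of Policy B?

Baseline:
  N = 32
  V = 67
  U = 93 + 6·32 − 6·67 = -117
  H = 232 + 2·(-117) = -2
Policy B (N + 6, U := 62):
  N = 32 + 6 = 38
  V = 67
  U = 62
  H = 232 + 2·62 = 356
ΔH = 356 − (-2) = 358; ΔU = 62 − (-117) = 179
Score = 3·358 + (-1)·179 = 895

895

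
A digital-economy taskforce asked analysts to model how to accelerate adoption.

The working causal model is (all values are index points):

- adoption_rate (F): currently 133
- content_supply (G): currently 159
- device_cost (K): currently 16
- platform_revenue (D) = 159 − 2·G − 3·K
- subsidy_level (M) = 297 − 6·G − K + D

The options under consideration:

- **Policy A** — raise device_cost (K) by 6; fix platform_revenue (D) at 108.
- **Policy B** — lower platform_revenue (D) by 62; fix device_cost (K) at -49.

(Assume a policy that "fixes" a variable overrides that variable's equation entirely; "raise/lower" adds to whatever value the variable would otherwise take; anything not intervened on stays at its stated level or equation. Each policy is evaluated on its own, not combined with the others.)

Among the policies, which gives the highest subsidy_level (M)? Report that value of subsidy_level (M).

Policy A (K + 6, D := 108):
  G = 159
  K = 16 + 6 = 22
  D = 108
  M = 297 − 6·159 − 22 + 108 = -571
Policy B (D − 62, K := -49):
  G = 159
  K = -49
  D = 159 − 2·159 − 3·(-49) (−62 from intervention) = -74
  M = 297 − 6·159 − (-49) + (-74) = -682
Comparing — Policy A: M=-571, Policy B: M=-682. Highest is -571 (Policy A).

-571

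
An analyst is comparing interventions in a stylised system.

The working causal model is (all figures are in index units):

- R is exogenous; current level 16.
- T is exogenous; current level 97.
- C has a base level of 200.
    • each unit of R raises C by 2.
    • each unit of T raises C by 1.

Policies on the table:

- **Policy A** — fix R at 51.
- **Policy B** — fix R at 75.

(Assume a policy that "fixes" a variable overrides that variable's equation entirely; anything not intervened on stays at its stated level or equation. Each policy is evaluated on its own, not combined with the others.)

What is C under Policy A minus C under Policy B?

Policy A (R := 51):
  R = 51
  T = 97
  C = 200 + 2·51 + 97 = 399
Policy B (R := 75):
  R = 75
  T = 97
  C = 200 + 2·75 + 97 = 447
C: 399 − 447 = -48

-48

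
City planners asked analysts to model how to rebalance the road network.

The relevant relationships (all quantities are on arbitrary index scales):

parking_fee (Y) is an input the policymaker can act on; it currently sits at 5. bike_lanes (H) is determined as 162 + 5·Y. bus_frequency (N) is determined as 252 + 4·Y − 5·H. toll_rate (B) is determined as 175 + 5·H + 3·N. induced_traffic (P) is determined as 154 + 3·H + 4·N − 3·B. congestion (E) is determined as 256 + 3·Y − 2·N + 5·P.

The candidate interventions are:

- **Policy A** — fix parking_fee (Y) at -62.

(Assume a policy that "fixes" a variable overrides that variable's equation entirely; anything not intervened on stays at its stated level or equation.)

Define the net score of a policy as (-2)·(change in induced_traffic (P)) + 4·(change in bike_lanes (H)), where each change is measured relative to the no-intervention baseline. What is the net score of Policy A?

Baseline:
  Y = 5
  H = 162 + 5·5 = 187
  N = 252 + 4·5 − 5·187 = -663
  B = 175 + 5·187 + 3·(-663) = -879
  P = 154 + 3·187 + 4·(-663) − 3·(-879) = 700
Policy A (Y := -62):
  Y = -62
  H = 162 + 5·(-62) = -148
  N = 252 + 4·(-62) − 5·(-148) = 744
  B = 175 + 5·(-148) + 3·744 = 1667
  P = 154 + 3·(-148) + 4·744 − 3·1667 = -2315
ΔP = -2315 − 700 = -3015; ΔH = -148 − 187 = -335
Score = (-2)·(-3015) + 4·(-335) = 4690

4690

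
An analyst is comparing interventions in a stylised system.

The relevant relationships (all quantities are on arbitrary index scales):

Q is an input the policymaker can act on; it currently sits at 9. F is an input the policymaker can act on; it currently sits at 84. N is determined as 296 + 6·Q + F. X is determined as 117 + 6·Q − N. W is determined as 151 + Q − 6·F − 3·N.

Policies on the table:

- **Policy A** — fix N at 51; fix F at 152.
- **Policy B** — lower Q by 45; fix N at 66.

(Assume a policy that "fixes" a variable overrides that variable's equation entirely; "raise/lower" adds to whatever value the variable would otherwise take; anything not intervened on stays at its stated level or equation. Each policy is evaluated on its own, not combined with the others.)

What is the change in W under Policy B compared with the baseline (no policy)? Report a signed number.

Baseline:
  Q = 9
  F = 84
  N = 296 + 6·9 + 84 = 434
  W = 151 + 9 − 6·84 − 3·434 = -1646
Policy B (Q − 45, N := 66):
  Q = 9 − 45 = -36
  F = 84
  N = 66
  W = 151 + (-36) − 6·84 − 3·66 = -587
Change in W: -587 − (-1646) = 1059

1059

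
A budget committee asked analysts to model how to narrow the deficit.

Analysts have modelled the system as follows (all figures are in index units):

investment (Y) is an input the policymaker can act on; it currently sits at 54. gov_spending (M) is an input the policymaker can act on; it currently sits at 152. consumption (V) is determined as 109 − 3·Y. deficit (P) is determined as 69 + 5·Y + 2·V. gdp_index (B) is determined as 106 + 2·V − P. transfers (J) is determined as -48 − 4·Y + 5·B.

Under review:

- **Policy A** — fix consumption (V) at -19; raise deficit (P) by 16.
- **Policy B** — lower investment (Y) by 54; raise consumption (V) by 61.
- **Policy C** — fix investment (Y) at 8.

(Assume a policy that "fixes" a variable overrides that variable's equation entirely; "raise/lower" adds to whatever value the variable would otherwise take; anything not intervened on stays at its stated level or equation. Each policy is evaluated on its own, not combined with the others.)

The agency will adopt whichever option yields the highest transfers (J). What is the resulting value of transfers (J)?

Policy A (V := -19, P + 16):
  Y = 54
  V = -19
  P = 69 + 5·54 + 2·(-19) (+16 from intervention) = 317
  B = 106 + 2·(-19) − 317 = -249
  J = -48 − 4·54 + 5·(-249) = -1509
Policy B (Y − 54, V + 61):
  Y = 54 − 54 = 0
  V = 109 − 3·0 (+61 from intervention) = 170
  P = 69 + 5·0 + 2·170 = 409
  B = 106 + 2·170 − 409 = 37
  J = -48 − 4·0 + 5·37 = 137
Policy C (Y := 8):
  Y = 8
  V = 109 − 3·8 = 85
  P = 69 + 5·8 + 2·85 = 279
  B = 106 + 2·85 − 279 = -3
  J = -48 − 4·8 + 5·(-3) = -95
Comparing — Policy A: J=-1509, Policy B: J=137, Policy C: J=-95. Highest is 137 (Policy B).

137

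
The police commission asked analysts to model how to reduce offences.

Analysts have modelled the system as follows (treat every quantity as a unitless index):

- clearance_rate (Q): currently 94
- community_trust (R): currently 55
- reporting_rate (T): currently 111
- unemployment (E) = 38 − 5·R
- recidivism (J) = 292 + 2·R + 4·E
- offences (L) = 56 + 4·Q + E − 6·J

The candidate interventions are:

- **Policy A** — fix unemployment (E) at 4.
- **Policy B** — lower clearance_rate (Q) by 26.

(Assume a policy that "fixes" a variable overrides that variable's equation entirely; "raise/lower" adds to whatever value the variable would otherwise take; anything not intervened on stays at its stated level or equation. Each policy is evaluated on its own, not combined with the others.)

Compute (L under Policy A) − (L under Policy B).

Policy A (E := 4):
  Q = 94
  R = 55
  E = 4
  J = 292 + 2·55 + 4·4 = 418
  L = 56 + 4·94 + 4 − 6·418 = -2072
Policy B (Q − 26):
  Q = 94 − 26 = 68
  R = 55
  E = 38 − 5·55 = -237
  J = 292 + 2·55 + 4·(-237) = -546
  L = 56 + 4·68 + (-237) − 6·(-546) = 3367
L: -2072 − 3367 = -5439

-5439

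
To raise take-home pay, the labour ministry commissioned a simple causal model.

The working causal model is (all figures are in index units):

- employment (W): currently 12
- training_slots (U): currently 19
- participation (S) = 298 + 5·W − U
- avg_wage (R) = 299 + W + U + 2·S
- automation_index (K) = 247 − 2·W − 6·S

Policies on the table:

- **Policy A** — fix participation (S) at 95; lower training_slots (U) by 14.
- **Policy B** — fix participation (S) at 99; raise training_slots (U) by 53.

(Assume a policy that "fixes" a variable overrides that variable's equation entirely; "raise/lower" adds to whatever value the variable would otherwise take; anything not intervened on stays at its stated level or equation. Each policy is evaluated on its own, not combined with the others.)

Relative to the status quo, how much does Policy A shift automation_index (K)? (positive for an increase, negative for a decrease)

1464

Baseline:
  W = 12
  U = 19
  S = 298 + 5·12 − 19 = 339
  K = 247 − 2·12 − 6·339 = -1811
Policy A (S := 95, U − 14):
  W = 12
  U = 19 − 14 = 5
  S = 95
  K = 247 − 2·12 − 6·95 = -347
Change in K: -347 − (-1811) = 1464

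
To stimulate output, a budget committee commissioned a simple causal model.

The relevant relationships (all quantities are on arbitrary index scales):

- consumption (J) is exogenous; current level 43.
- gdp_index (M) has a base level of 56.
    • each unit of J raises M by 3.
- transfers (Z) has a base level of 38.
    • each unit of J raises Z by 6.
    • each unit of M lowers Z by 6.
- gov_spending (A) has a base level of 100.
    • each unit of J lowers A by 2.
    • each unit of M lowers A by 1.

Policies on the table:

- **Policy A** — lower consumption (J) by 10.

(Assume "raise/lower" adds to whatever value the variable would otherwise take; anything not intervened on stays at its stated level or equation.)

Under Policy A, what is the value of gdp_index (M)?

Policy A (J − 10):
  J = 43 − 10 = 33
  M = 56 + 3·33 = 155

155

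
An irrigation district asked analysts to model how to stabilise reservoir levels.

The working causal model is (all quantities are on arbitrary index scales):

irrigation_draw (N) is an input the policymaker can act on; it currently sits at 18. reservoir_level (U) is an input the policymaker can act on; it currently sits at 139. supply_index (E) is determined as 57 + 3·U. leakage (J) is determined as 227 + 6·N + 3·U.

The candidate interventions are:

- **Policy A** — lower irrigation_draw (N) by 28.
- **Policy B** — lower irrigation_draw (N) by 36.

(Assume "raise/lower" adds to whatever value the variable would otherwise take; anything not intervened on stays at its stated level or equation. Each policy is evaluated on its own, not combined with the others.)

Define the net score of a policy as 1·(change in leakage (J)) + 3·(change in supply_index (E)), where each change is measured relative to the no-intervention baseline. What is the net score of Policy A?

-168

Baseline:
  N = 18
  U = 139
  E = 57 + 3·139 = 474
  J = 227 + 6·18 + 3·139 = 752
Policy A (N − 28):
  N = 18 − 28 = -10
  U = 139
  E = 57 + 3·139 = 474
  J = 227 + 6·(-10) + 3·139 = 584
ΔJ = 584 − 752 = -168; ΔE = 474 − 474 = 0
Score = 1·(-168) + 3·0 = -168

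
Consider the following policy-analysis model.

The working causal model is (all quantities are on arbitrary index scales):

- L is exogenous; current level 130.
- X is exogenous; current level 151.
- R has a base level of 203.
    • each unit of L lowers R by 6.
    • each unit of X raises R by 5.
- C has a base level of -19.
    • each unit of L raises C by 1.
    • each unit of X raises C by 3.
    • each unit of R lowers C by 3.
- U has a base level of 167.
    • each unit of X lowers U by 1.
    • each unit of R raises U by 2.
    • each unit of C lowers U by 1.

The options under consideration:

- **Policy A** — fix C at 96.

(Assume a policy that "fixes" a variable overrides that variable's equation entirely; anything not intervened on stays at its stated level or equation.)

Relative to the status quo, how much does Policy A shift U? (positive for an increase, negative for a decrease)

Baseline:
  L = 130
  X = 151
  R = 203 − 6·130 + 5·151 = 178
  C = -19 + 130 + 3·151 − 3·178 = 30
  U = 167 − 151 + 2·178 − 30 = 342
Policy A (C := 96):
  L = 130
  X = 151
  R = 203 − 6·130 + 5·151 = 178
  C = 96
  U = 167 − 151 + 2·178 − 96 = 276
Change in U: 276 − 342 = -66

-66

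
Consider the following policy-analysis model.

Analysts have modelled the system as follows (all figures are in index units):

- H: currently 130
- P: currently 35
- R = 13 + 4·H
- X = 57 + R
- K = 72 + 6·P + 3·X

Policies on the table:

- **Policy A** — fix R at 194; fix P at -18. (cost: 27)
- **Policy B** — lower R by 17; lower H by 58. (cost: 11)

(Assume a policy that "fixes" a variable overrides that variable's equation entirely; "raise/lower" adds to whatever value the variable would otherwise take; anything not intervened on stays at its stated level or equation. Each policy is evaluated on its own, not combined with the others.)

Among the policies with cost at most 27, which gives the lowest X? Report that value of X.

251

Policy A (R := 194, P := -18):
  H = 130
  R = 194
  X = 57 + 194 = 251
Policy B (R − 17, H − 58):
  H = 130 − 58 = 72
  R = 13 + 4·72 (−17 from intervention) = 284
  X = 57 + 284 = 341
Comparing — Policy A: X=251, Policy B: X=341. Lowest is 251 (Policy A).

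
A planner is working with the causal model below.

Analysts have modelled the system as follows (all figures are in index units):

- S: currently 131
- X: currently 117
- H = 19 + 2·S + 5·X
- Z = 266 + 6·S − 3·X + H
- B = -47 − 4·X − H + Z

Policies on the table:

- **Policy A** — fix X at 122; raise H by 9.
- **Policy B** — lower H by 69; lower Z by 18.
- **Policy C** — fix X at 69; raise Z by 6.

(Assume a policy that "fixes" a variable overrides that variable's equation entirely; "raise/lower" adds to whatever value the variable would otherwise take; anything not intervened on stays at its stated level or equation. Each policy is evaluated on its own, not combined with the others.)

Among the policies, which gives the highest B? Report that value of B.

528

Policy A (X := 122, H + 9):
  S = 131
  X = 122
  H = 19 + 2·131 + 5·122 (+9 from intervention) = 900
  Z = 266 + 6·131 − 3·122 + 900 = 1586
  B = -47 − 4·122 − 900 + 1586 = 151
Policy B (H − 69, Z − 18):
  S = 131
  X = 117
  H = 19 + 2·131 + 5·117 (−69 from intervention) = 797
  Z = 266 + 6·131 − 3·117 + 797 (−18 from intervention) = 1480
  B = -47 − 4·117 − 797 + 1480 = 168
Policy C (X := 69, Z + 6):
  S = 131
  X = 69
  H = 19 + 2·131 + 5·69 = 626
  Z = 266 + 6·131 − 3·69 + 626 (+6 from intervention) = 1477
  B = -47 − 4·69 − 626 + 1477 = 528
Comparing — Policy A: B=151, Policy B: B=168, Policy C: B=528. Highest is 528 (Policy C).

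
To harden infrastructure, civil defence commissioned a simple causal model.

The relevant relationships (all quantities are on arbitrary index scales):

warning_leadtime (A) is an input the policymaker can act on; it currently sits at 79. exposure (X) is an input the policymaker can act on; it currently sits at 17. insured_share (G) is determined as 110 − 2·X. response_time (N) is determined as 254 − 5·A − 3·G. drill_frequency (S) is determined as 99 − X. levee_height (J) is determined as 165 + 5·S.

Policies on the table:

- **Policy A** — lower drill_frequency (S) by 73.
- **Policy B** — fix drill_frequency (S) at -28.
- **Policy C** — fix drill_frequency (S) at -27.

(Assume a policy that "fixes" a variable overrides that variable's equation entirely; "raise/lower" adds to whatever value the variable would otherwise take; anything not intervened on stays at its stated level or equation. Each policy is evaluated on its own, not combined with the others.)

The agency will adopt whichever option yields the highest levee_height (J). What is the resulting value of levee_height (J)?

Policy A (S − 73):
  X = 17
  S = 99 − 17 (−73 from intervention) = 9
  J = 165 + 5·9 = 210
Policy B (S := -28):
  X = 17
  S = -28
  J = 165 + 5·(-28) = 25
Policy C (S := -27):
  X = 17
  S = -27
  J = 165 + 5·(-27) = 30
Comparing — Policy A: J=210, Policy B: J=25, Policy C: J=30. Highest is 210 (Policy A).

210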